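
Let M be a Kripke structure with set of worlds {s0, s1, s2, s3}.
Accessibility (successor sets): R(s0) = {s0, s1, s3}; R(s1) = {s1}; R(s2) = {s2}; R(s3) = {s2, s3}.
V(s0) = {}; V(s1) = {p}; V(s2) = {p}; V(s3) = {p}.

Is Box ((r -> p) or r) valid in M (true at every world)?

Yes

Let φ = Box ((r -> p) or r). Evaluate φ at each world:
  s0 (successors {s0, s1, s3}): φ is true.
  s1 (successors {s1}): φ is true.
  s2 (successors {s2}): φ is true.
  s3 (successors {s2, s3}): φ is true.
For instance, at s3:
  At s3: Box ((r -> p) or r) requires (r -> p) or r at every successor {s2, s3}.
    At s2: (r -> p) or r is true.
    At s3: (r -> p) or r is true.
  So Box ((r -> p) or r) is true at s3.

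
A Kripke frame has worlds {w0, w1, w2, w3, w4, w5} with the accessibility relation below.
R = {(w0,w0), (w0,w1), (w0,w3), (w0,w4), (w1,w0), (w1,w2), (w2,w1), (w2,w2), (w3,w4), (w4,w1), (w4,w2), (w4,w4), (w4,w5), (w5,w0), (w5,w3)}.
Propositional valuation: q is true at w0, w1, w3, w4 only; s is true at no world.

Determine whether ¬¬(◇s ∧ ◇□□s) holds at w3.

At w3: ¬(◇s ∧ ◇□□s) is true, so ¬¬(◇s ∧ ◇□□s) is false.
  At w3: ◇s ∧ ◇□□s is false, so ¬(◇s ∧ ◇□□s) is true.
    At w3: ◇s is false, ◇□□s is false, so ◇s ∧ ◇□□s is false.
      At w3: ◇s requires s at some successor in {w4}.
        At w4: s is false.
      So ◇s is false at w3.
      At w3: ◇□□s requires □□s at some successor in {w4}.
        At w4: □□s is false.
      So ◇□□s is false at w3.

No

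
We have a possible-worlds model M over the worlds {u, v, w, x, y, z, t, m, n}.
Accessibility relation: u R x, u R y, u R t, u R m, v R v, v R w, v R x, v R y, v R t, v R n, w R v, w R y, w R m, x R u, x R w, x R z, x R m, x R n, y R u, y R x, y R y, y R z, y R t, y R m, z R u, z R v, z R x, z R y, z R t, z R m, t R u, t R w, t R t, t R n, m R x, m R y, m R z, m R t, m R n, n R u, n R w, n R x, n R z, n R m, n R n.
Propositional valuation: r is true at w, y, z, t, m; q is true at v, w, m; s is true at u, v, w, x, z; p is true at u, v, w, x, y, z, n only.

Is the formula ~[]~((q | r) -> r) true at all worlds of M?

Recall that []ψ holds at a world iff ψ holds at every accessible world, and <>ψ holds iff ψ holds at some accessible world.
Let φ = ~[]~((q | r) -> r). Evaluate φ at each world:
  u (successors {x, y, t, m}): φ is true.
  v (successors {v, w, x, y, t, n}): φ is true.
  w (successors {v, y, m}): φ is true.
  x (successors {u, w, z, m, n}): φ is true.
  y (successors {u, x, y, z, t, m}): φ is true.
  z (successors {u, v, x, y, t, m}): φ is true.
  t (successors {u, w, t, n}): φ is true.
  m (successors {x, y, z, t, n}): φ is true.
  n (successors {u, w, x, z, m, n}): φ is true.
For instance, at m:
  At m: []~((q | r) -> r) is false, so ~[]~((q | r) -> r) is true.
    At m: []~((q | r) -> r) requires ~((q | r) -> r) at every successor {x, y, z, t, n}.
      ~((q | r) -> r) fails at x, so []~((q | r) -> r) is false at m.

Yes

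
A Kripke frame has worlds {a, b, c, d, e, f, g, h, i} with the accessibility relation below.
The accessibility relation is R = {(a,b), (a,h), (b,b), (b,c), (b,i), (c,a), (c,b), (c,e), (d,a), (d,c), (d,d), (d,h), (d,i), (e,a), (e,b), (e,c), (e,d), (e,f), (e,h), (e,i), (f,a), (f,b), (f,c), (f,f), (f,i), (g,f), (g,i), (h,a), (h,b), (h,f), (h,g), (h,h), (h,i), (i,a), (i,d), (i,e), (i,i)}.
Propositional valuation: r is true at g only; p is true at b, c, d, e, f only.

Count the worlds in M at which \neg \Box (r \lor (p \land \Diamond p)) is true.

9

Let φ = \neg \Box (r \lor (p \land \Diamond p)). Evaluate φ at each world:
  a (successors {b, h}): φ is true.
  b (successors {b, c, i}): φ is true.
  c (successors {a, b, e}): φ is true.
  d (successors {a, c, d, h, i}): φ is true.
  e (successors {a, b, c, d, f, h, i}): φ is true.
  f (successors {a, b, c, f, i}): φ is true.
  g (successors {f, i}): φ is true.
  h (successors {a, b, f, g, h, i}): φ is true.
  i (successors {a, d, e, i}): φ is true.
For instance, at e:
  At e: \Box (r \lor (p \land \Diamond p)) is false, so \neg \Box (r \lor (p \land \Diamond p)) is true.
    At e: \Box (r \lor (p \land \Diamond p)) requires r \lor (p \land \Diamond p) at every successor {a, b, c, d, f, h, i}.
      r \lor (p \land \Diamond p) fails at a, so \Box (r \lor (p \land \Diamond p)) is false at e.
Satisfying worlds: {a, b, c, d, e, f, g, h, i}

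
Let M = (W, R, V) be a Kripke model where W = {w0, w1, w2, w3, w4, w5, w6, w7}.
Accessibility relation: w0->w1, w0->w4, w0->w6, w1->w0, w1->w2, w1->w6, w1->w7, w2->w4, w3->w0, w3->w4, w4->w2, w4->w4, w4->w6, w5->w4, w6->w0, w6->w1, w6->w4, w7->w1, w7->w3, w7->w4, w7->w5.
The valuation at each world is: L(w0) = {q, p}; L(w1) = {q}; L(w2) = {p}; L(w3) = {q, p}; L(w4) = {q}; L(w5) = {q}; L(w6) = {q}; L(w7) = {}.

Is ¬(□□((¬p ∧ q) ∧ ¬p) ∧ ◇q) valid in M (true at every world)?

Yes

Recall that □ψ holds at a world iff ψ holds at every accessible world, and ◇ψ holds iff ψ holds at some accessible world.
Let φ = ¬(□□((¬p ∧ q) ∧ ¬p) ∧ ◇q). Evaluate φ at each world:
  w0 (successors {w1, w4, w6}): φ is true.
  w1 (successors {w0, w2, w6, w7}): φ is true.
  w2 (successors {w4}): φ is true.
  w3 (successors {w0, w4}): φ is true.
  w4 (successors {w2, w4, w6}): φ is true.
  w5 (successors {w4}): φ is true.
  w6 (successors {w0, w1, w4}): φ is true.
  w7 (successors {w1, w3, w4, w5}): φ is true.
For instance, at w0:
  At w0: □□((¬p ∧ q) ∧ ¬p) ∧ ◇q is false, so ¬(□□((¬p ∧ q) ∧ ¬p) ∧ ◇q) is true.
    At w0: □□((¬p ∧ q) ∧ ¬p) is false, ◇q is true, so □□((¬p ∧ q) ∧ ¬p) ∧ ◇q is false.
      At w0: □□((¬p ∧ q) ∧ ¬p) requires □((¬p ∧ q) ∧ ¬p) at every successor {w1, w4, w6}.
        □((¬p ∧ q) ∧ ¬p) fails at w1, so □□((¬p ∧ q) ∧ ¬p) is false at w0.
      At w0: ◇q requires q at some successor in {w1, w4, w6}.
        q holds at w1, so ◇q is true at w0.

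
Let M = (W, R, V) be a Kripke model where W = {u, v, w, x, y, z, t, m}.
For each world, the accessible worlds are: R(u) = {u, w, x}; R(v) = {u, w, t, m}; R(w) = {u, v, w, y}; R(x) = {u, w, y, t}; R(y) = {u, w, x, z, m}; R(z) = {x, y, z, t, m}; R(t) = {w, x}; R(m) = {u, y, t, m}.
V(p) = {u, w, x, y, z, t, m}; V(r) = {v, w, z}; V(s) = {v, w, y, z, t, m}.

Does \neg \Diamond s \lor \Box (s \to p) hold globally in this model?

No

Let φ = \neg \Diamond s \lor \Box (s \to p). Evaluate φ at each world:
  u (successors {u, w, x}): φ is true.
  v (successors {u, w, t, m}): φ is true.
  w (successors {u, v, w, y}): φ is false.
  x (successors {u, w, y, t}): φ is true.
  y (successors {u, w, x, z, m}): φ is true.
  z (successors {x, y, z, t, m}): φ is true.
  t (successors {w, x}): φ is true.
  m (successors {u, y, t, m}): φ is true.
Detail at w (counterexample):
  At w: \neg \Diamond s is false, \Box (s \to p) is false, so \neg \Diamond s \lor \Box (s \to p) is false.
    At w: \Diamond s is true, so \neg \Diamond s is false.
      At w: \Diamond s requires s at some successor in {u, v, w, y}.
        s holds at v, so \Diamond s is true at w.
    At w: \Box (s \to p) requires s \to p at every successor {u, v, w, y}.
      s \to p fails at v, so \Box (s \to p) is false at w.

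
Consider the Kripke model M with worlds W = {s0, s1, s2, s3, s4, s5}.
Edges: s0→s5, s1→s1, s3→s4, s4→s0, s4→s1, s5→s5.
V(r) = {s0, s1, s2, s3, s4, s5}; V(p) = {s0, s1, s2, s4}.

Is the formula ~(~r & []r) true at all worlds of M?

Yes

Recall that []ψ holds at a world iff ψ holds at every accessible world, and <>ψ holds iff ψ holds at some accessible world.
Let φ = ~(~r & []r). Evaluate φ at each world:
  s0 (successors {s5}): φ is true.
  s1 (successors {s1}): φ is true.
  s2 (successors ∅): φ is true.
  s3 (successors {s4}): φ is true.
  s4 (successors {s0, s1}): φ is true.
  s5 (successors {s5}): φ is true.
For instance, at s3:
  At s3: ~r & []r is false, so ~(~r & []r) is true.
    At s3: ~r is false, []r is true, so ~r & []r is false.
      At s3: []r requires r at every successor {s4}.
        At s4: r is true.
      So []r is true at s3.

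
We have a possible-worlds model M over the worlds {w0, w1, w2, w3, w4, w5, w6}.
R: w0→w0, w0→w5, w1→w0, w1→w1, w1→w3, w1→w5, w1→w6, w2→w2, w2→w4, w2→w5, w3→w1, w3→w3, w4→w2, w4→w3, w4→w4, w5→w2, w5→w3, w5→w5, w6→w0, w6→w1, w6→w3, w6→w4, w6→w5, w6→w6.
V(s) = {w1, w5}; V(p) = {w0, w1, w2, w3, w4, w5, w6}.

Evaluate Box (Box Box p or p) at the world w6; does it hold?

Recall that Box ψ holds at a world iff ψ holds at every accessible world, and Dia ψ holds iff ψ holds at some accessible world.
At w6: Box (Box Box p or p) requires Box Box p or p at every successor {w0, w1, w3, w4, w5, w6}.
  At w0: Box Box p or p is true.
  At w1: Box Box p or p is true.
  At w3: Box Box p or p is true.
  At w4: Box Box p or p is true.
  At w5: Box Box p or p is true.
  At w6: Box Box p or p is true.
So Box (Box Box p or p) is true at w6.

Yes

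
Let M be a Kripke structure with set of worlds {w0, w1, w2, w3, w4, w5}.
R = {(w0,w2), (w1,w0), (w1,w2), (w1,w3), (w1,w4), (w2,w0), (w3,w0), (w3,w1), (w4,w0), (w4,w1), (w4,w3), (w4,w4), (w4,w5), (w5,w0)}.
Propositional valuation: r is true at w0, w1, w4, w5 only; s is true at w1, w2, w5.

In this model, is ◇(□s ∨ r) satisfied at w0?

No

At w0: ◇(□s ∨ r) requires □s ∨ r at some successor in {w2}.
  At w2: □s ∨ r is false.
So ◇(□s ∨ r) is false at w0.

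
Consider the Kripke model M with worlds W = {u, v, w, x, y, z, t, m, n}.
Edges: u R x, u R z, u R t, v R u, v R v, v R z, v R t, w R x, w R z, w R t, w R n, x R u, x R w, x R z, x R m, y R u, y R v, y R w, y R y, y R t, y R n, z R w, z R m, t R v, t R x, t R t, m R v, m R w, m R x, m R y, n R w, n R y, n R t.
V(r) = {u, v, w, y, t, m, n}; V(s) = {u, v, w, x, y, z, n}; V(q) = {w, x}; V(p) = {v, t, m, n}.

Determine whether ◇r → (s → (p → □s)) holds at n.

No

At n: ◇r is true, s → (p → □s) is false, so ◇r → (s → (p → □s)) is false.
  At n: ◇r requires r at some successor in {w, y, t}.
    r holds at w, so ◇r is true at n.
  At n: s is true, p → □s is false, so s → (p → □s) is false.
    At n: p is true, □s is false, so p → □s is false.
      At n: □s requires s at every successor {w, y, t}.
        s fails at t, so □s is false at n.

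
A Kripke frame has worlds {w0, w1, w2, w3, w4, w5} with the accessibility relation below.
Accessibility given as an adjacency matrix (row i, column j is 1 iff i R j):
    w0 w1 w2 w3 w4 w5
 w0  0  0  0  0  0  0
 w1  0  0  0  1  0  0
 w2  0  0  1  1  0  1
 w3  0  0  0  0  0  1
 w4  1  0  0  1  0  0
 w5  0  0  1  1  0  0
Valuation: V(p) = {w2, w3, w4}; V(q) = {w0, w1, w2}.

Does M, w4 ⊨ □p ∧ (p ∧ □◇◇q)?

No

At w4: □p is false, p ∧ □◇◇q is false, so □p ∧ (p ∧ □◇◇q) is false.
  At w4: □p requires p at every successor {w0, w3}.
    p fails at w0, so □p is false at w4.
  At w4: p is true, □◇◇q is false, so p ∧ □◇◇q is false.
    At w4: □◇◇q requires ◇◇q at every successor {w0, w3}.
      ◇◇q fails at w0, so □◇◇q is false at w4.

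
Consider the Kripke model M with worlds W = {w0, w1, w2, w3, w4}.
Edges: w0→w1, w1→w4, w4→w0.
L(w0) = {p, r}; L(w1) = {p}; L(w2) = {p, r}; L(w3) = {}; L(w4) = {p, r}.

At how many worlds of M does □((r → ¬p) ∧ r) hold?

Let φ = □((r → ¬p) ∧ r). Evaluate φ at each world:
  w0 (successors {w1}): φ is false.
  w1 (successors {w4}): φ is false.
  w2 (successors ∅): φ is true.
  w3 (successors ∅): φ is true.
  w4 (successors {w0}): φ is false.
For instance, at w1:
  At w1: □((r → ¬p) ∧ r) requires (r → ¬p) ∧ r at every successor {w4}.
    (r → ¬p) ∧ r fails at w4, so □((r → ¬p) ∧ r) is false at w1.
Satisfying worlds: {w2, w3}

2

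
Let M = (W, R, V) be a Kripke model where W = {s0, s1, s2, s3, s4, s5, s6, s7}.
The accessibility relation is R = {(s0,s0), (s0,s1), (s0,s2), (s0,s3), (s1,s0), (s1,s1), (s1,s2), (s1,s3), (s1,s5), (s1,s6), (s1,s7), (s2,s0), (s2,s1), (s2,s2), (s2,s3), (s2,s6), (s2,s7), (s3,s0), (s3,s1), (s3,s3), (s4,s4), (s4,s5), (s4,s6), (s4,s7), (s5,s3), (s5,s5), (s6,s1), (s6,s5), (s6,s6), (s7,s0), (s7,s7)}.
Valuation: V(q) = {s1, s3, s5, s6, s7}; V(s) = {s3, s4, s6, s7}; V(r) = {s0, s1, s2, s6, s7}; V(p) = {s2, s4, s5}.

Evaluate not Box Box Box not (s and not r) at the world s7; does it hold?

Yes

At s7: Box Box Box not (s and not r) is false, so not Box Box Box not (s and not r) is true.
  At s7: Box Box Box not (s and not r) requires Box Box not (s and not r) at every successor {s0, s7}.
    Box Box not (s and not r) fails at s0, so Box Box Box not (s and not r) is false at s7.
      At s0: Box Box not (s and not r) requires Box not (s and not r) at every successor {s0, s1, s2, s3}.
        Box not (s and not r) fails at s0, so Box Box not (s and not r) is false at s0.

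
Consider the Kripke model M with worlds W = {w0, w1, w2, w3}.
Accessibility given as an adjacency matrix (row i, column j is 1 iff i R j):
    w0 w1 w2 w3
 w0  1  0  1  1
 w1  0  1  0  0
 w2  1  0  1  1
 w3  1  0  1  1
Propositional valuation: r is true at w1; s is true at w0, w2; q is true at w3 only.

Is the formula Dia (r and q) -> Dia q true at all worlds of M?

Yes

Recall that Dia ψ holds at a world iff ψ holds at some accessible world.
Let φ = Dia (r and q) -> Dia q. Evaluate φ at each world:
  w0 (successors {w0, w2, w3}): φ is true.
  w1 (successors {w1}): φ is true.
  w2 (successors {w0, w2, w3}): φ is true.
  w3 (successors {w0, w2, w3}): φ is true.
For instance, at w0:
  At w0: Dia (r and q) is false, Dia q is true, so Dia (r and q) -> Dia q is true.
    At w0: Dia (r and q) requires r and q at some successor in {w0, w2, w3}.
      At w0: r and q is false.
      At w2: r and q is false.
      At w3: r and q is false.
    So Dia (r and q) is false at w0.
    At w0: Dia q requires q at some successor in {w0, w2, w3}.
      q holds at w3, so Dia q is true at w0.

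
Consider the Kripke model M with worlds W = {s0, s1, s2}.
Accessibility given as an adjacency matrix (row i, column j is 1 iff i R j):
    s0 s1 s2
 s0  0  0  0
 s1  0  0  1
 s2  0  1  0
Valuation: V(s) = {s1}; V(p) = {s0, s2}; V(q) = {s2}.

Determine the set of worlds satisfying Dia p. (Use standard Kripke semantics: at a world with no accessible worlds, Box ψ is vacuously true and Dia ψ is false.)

Recall that Dia ψ holds at a world iff ψ holds at some accessible world.
Let φ = Dia p. Evaluate φ at each world:
  s0 (successors ∅): φ is false.
  s1 (successors {s2}): φ is true.
  s2 (successors {s1}): φ is false.
For instance, at s1:
  At s1: Dia p requires p at some successor in {s2}.
    p holds at s2, so Dia p is true at s1.
Satisfying worlds: {s1}

s1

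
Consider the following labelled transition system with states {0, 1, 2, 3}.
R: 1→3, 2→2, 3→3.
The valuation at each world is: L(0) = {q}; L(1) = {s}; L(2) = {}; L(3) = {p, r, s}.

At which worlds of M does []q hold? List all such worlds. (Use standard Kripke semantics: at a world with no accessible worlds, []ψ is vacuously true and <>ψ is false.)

Recall that []ψ holds at a world iff ψ holds at every accessible world, and <>ψ holds iff ψ holds at some accessible world.
Let φ = []q. Evaluate φ at each world:
  0 (successors ∅): φ is true.
  1 (successors {3}): φ is false.
  2 (successors {2}): φ is false.
  3 (successors {3}): φ is false.
For instance, at 1:
  At 1: []q requires q at every successor {3}.
    q fails at 3, so []q is false at 1.
Satisfying worlds: {0}

0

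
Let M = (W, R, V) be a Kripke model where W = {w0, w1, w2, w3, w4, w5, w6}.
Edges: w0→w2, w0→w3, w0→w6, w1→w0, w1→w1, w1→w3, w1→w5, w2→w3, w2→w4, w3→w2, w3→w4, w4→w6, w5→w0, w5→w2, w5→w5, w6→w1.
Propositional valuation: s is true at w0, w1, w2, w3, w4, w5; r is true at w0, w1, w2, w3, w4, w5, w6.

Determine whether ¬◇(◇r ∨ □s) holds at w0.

At w0: ◇(◇r ∨ □s) is true, so ¬◇(◇r ∨ □s) is false.
  At w0: ◇(◇r ∨ □s) requires ◇r ∨ □s at some successor in {w2, w3, w6}.
    ◇r ∨ □s holds at w2, so ◇(◇r ∨ □s) is true at w0.
      At w2: ◇r is true, □s is true, so ◇r ∨ □s is true.

No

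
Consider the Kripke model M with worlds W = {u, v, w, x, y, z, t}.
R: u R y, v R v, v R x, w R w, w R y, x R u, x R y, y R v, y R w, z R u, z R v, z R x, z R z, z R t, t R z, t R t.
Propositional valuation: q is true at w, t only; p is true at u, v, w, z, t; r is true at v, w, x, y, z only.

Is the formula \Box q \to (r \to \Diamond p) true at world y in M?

At y: \Box q is false, r \to \Diamond p is true, so \Box q \to (r \to \Diamond p) is true.
  At y: \Box q requires q at every successor {v, w}.
    q fails at v, so \Box q is false at y.
  At y: r is true, \Diamond p is true, so r \to \Diamond p is true.
    At y: \Diamond p requires p at some successor in {v, w}.
      p holds at v, so \Diamond p is true at y.

Yes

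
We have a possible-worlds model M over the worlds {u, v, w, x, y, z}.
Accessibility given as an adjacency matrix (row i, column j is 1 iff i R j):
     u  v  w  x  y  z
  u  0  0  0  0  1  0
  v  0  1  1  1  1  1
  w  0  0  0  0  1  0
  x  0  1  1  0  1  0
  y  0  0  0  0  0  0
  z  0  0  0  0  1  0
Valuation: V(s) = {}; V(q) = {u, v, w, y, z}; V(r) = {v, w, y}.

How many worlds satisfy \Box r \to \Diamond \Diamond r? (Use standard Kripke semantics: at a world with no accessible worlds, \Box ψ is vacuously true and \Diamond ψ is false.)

2

Recall that \Box ψ holds at a world iff ψ holds at every accessible world, and \Diamond ψ holds iff ψ holds at some accessible world.
Let φ = \Box r \to \Diamond \Diamond r. Evaluate φ at each world:
  u (successors {y}): φ is false.
  v (successors {v, w, x, y, z}): φ is true.
  w (successors {y}): φ is false.
  x (successors {v, w, y}): φ is true.
  y (successors ∅): φ is false.
  z (successors {y}): φ is false.
For instance, at v:
  At v: \Box r is false, \Diamond \Diamond r is true, so \Box r \to \Diamond \Diamond r is true.
    At v: \Box r requires r at every successor {v, w, x, y, z}.
      r fails at x, so \Box r is false at v.
    At v: \Diamond \Diamond r requires \Diamond r at some successor in {v, w, x, y, z}.
      \Diamond r holds at v, so \Diamond \Diamond r is true at v.
Satisfying worlds: {v, x}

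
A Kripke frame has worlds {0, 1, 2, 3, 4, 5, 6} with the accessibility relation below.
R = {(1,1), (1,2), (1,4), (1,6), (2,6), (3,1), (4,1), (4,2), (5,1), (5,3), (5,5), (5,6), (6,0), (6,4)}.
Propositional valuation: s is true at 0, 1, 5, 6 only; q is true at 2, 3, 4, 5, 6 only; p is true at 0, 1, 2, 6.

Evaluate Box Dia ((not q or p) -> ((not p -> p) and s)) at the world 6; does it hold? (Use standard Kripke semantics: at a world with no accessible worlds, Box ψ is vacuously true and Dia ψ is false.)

At 6: Box Dia ((not q or p) -> ((not p -> p) and s)) requires Dia ((not q or p) -> ((not p -> p) and s)) at every successor {0, 4}.
  Dia ((not q or p) -> ((not p -> p) and s)) fails at 0, so Box Dia ((not q or p) -> ((not p -> p) and s)) is false at 6.
    At 0: no accessible worlds, so Dia ((not q or p) -> ((not p -> p) and s)) is false.

No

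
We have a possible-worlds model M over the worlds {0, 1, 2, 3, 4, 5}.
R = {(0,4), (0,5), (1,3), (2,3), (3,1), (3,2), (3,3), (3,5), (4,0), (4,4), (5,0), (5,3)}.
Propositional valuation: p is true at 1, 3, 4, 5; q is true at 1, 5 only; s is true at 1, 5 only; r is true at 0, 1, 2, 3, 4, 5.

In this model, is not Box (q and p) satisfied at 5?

At 5: Box (q and p) is false, so not Box (q and p) is true.
  At 5: Box (q and p) requires q and p at every successor {0, 3}.
    q and p fails at 0, so Box (q and p) is false at 5.

Yes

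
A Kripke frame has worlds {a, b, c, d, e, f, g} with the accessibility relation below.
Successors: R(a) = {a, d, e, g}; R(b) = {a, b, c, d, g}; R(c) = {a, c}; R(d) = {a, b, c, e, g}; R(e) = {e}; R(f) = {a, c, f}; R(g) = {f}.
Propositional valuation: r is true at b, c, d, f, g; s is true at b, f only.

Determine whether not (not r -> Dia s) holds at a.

At a: not r -> Dia s is false, so not (not r -> Dia s) is true.
  At a: not r is true, Dia s is false, so not r -> Dia s is false.
    At a: Dia s requires s at some successor in {a, d, e, g}.
      At a: s is false.
      At d: s is false.
      At e: s is false.
      At g: s is false.
    So Dia s is false at a.

Yes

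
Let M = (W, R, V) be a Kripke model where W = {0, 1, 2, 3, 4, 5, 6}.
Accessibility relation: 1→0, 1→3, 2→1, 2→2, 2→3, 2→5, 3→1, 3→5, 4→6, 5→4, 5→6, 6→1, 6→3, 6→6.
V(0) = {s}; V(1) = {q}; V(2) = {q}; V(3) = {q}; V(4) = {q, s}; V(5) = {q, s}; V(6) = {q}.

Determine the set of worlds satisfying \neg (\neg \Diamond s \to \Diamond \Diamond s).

Let φ = \neg (\neg \Diamond s \to \Diamond \Diamond s). Evaluate φ at each world:
  0 (successors ∅): φ is true.
  1 (successors {0, 3}): φ is false.
  2 (successors {1, 2, 3, 5}): φ is false.
  3 (successors {1, 5}): φ is false.
  4 (successors {6}): φ is true.
  5 (successors {4, 6}): φ is false.
  6 (successors {1, 3, 6}): φ is false.
For instance, at 5:
  At 5: \neg \Diamond s \to \Diamond \Diamond s is true, so \neg (\neg \Diamond s \to \Diamond \Diamond s) is false.
    At 5: \neg \Diamond s is false, \Diamond \Diamond s is false, so \neg \Diamond s \to \Diamond \Diamond s is true.
      At 5: \Diamond s is true, so \neg \Diamond s is false.
      At 5: \Diamond \Diamond s requires \Diamond s at some successor in {4, 6}.
        At 4: \Diamond s is false.
        At 6: \Diamond s is false.
      So \Diamond \Diamond s is false at 5.
Satisfying worlds: {0, 4}

0, 4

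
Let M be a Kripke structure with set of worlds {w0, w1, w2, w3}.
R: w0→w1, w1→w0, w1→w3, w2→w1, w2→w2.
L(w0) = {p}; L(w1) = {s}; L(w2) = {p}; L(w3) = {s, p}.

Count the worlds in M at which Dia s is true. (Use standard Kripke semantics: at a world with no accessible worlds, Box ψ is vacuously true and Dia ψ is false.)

Recall that Dia ψ holds at a world iff ψ holds at some accessible world.
Let φ = Dia s. Evaluate φ at each world:
  w0 (successors {w1}): φ is true.
  w1 (successors {w0, w3}): φ is true.
  w2 (successors {w1, w2}): φ is true.
  w3 (successors ∅): φ is false.
For instance, at w2:
  At w2: Dia s requires s at some successor in {w1, w2}.
    s holds at w1, so Dia s is true at w2.
Satisfying worlds: {w0, w1, w2}

3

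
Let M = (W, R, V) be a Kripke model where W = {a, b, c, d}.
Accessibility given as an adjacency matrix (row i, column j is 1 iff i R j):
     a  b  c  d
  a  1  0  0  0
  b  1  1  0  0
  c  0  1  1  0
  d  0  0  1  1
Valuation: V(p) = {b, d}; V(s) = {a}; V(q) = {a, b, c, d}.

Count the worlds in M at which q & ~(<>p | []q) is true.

Recall that []ψ holds at a world iff ψ holds at every accessible world, and <>ψ holds iff ψ holds at some accessible world.
Let φ = q & ~(<>p | []q). Evaluate φ at each world:
  a (successors {a}): φ is false.
  b (successors {a, b}): φ is false.
  c (successors {b, c}): φ is false.
  d (successors {c, d}): φ is false.
For instance, at d:
  At d: q is true, ~(<>p | []q) is false, so q & ~(<>p | []q) is false.
    At d: <>p | []q is true, so ~(<>p | []q) is false.
      At d: <>p is true, []q is true, so <>p | []q is true.
Satisfying worlds: none.

0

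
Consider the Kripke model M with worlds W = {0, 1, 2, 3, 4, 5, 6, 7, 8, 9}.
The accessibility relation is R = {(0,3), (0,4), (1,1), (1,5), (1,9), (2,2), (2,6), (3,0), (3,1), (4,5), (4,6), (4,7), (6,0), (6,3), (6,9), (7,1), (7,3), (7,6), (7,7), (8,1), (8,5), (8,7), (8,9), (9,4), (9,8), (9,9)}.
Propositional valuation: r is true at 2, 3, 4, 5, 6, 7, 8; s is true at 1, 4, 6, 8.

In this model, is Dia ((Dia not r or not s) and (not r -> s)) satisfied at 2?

Yes

Recall that Dia ψ holds at a world iff ψ holds at some accessible world.
At 2: Dia ((Dia not r or not s) and (not r -> s)) requires (Dia not r or not s) and (not r -> s) at some successor in {2, 6}.
  (Dia not r or not s) and (not r -> s) holds at 2, so Dia ((Dia not r or not s) and (not r -> s)) is true at 2.
    At 2: Dia not r or not s is true, not r -> s is true, so (Dia not r or not s) and (not r -> s) is true.
      At 2: Dia not r is false, not s is true, so Dia not r or not s is true.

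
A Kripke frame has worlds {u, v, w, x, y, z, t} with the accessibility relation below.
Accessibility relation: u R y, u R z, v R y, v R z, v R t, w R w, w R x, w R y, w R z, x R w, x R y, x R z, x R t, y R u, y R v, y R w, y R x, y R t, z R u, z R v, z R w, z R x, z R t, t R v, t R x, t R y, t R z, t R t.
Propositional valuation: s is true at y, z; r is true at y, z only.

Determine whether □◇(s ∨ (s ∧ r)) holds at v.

At v: □◇(s ∨ (s ∧ r)) requires ◇(s ∨ (s ∧ r)) at every successor {y, z, t}.
  ◇(s ∨ (s ∧ r)) fails at y, so □◇(s ∨ (s ∧ r)) is false at v.
    At y: ◇(s ∨ (s ∧ r)) requires s ∨ (s ∧ r) at some successor in {u, v, w, x, t}.
      At u: s ∨ (s ∧ r) is false.
      At v: s ∨ (s ∧ r) is false.
      At w: s ∨ (s ∧ r) is false.
      At x: s ∨ (s ∧ r) is false.
      At t: s ∨ (s ∧ r) is false.
    So ◇(s ∨ (s ∧ r)) is false at y.

No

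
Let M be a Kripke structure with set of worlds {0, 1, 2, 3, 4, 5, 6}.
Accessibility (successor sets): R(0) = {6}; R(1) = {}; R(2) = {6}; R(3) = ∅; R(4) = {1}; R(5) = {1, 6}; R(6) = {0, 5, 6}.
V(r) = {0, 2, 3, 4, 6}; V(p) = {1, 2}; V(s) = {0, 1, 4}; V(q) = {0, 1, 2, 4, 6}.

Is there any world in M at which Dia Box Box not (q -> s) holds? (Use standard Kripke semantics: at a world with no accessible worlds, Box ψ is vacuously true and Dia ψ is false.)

Let φ = Dia Box Box not (q -> s). Evaluate φ at each world:
  0 (successors {6}): φ is false.
  1 (successors ∅): φ is false.
  2 (successors {6}): φ is false.
  3 (successors ∅): φ is false.
  4 (successors {1}): φ is true.
  5 (successors {1, 6}): φ is true.
  6 (successors {0, 5, 6}): φ is false.
Detail at 4 (witness):
  At 4: Dia Box Box not (q -> s) requires Box Box not (q -> s) at some successor in {1}.
    Box Box not (q -> s) holds at 1, so Dia Box Box not (q -> s) is true at 4.
      At 1: no accessible worlds, so Box Box not (q -> s) holds vacuously.

Yes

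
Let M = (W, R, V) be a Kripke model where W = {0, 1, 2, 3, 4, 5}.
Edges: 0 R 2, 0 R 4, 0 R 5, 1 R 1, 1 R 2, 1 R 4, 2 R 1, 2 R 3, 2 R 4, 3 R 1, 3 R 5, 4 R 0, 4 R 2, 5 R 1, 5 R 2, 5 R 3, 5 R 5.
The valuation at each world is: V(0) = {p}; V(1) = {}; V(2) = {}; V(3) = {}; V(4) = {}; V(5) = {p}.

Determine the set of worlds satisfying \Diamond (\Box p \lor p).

0, 3, 4, 5

Recall that \Box ψ holds at a world iff ψ holds at every accessible world, and \Diamond ψ holds iff ψ holds at some accessible world.
Let φ = \Diamond (\Box p \lor p). Evaluate φ at each world:
  0 (successors {2, 4, 5}): φ is true.
  1 (successors {1, 2, 4}): φ is false.
  2 (successors {1, 3, 4}): φ is false.
  3 (successors {1, 5}): φ is true.
  4 (successors {0, 2}): φ is true.
  5 (successors {1, 2, 3, 5}): φ is true.
For instance, at 1:
  At 1: \Diamond (\Box p \lor p) requires \Box p \lor p at some successor in {1, 2, 4}.
    At 1: \Box p \lor p is false.
    At 2: \Box p \lor p is false.
    At 4: \Box p \lor p is false.
  So \Diamond (\Box p \lor p) is false at 1.
Satisfying worlds: {0, 3, 4, 5}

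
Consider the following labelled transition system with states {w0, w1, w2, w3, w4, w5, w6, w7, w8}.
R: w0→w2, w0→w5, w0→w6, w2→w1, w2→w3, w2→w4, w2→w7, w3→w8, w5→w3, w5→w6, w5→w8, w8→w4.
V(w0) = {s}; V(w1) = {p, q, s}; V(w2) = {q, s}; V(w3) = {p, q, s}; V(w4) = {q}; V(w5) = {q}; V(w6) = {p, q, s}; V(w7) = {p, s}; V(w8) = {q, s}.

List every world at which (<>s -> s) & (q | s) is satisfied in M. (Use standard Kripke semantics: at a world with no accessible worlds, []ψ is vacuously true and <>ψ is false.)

w0, w1, w2, w3, w4, w6, w7, w8

Let φ = (<>s -> s) & (q | s). Evaluate φ at each world:
  w0 (successors {w2, w5, w6}): φ is true.
  w1 (successors ∅): φ is true.
  w2 (successors {w1, w3, w4, w7}): φ is true.
  w3 (successors {w8}): φ is true.
  w4 (successors ∅): φ is true.
  w5 (successors {w3, w6, w8}): φ is false.
  w6 (successors ∅): φ is true.
  w7 (successors ∅): φ is true.
  w8 (successors {w4}): φ is true.
For instance, at w8:
  At w8: <>s -> s is true, q | s is true, so (<>s -> s) & (q | s) is true.
    At w8: <>s is false, s is true, so <>s -> s is true.
      At w8: <>s requires s at some successor in {w4}.
        At w4: s is false.
      So <>s is false at w8.
Satisfying worlds: {w0, w1, w2, w3, w4, w6, w7, w8}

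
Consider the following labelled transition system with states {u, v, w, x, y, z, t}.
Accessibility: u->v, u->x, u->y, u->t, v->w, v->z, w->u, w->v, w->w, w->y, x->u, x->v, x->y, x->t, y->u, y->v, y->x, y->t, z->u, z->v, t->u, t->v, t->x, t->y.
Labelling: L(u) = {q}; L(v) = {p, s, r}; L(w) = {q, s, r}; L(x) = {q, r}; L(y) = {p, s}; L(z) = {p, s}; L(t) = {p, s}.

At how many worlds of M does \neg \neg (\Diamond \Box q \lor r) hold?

3

Recall that \Box ψ holds at a world iff ψ holds at every accessible world, and \Diamond ψ holds iff ψ holds at some accessible world.
Let φ = \neg \neg (\Diamond \Box q \lor r). Evaluate φ at each world:
  u (successors {v, x, y, t}): φ is false.
  v (successors {w, z}): φ is true.
  w (successors {u, v, w, y}): φ is true.
  x (successors {u, v, y, t}): φ is true.
  y (successors {u, v, x, t}): φ is false.
  z (successors {u, v}): φ is false.
  t (successors {u, v, x, y}): φ is false.
For instance, at w:
  At w: \neg (\Diamond \Box q \lor r) is false, so \neg \neg (\Diamond \Box q \lor r) is true.
    At w: \Diamond \Box q \lor r is true, so \neg (\Diamond \Box q \lor r) is false.
      At w: \Diamond \Box q is false, r is true, so \Diamond \Box q \lor r is true.
Satisfying worlds: {v, w, x}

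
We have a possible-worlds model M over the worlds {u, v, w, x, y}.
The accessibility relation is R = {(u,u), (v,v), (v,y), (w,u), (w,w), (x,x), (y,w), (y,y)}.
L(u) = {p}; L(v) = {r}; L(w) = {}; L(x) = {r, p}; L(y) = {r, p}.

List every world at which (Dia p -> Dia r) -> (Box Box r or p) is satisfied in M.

Recall that Box ψ holds at a world iff ψ holds at every accessible world, and Dia ψ holds iff ψ holds at some accessible world.
Let φ = (Dia p -> Dia r) -> (Box Box r or p). Evaluate φ at each world:
  u (successors {u}): φ is true.
  v (successors {v, y}): φ is false.
  w (successors {u, w}): φ is true.
  x (successors {x}): φ is true.
  y (successors {w, y}): φ is true.
For instance, at x:
  At x: Dia p -> Dia r is true, Box Box r or p is true, so (Dia p -> Dia r) -> (Box Box r or p) is true.
    At x: Dia p is true, Dia r is true, so Dia p -> Dia r is true.
      At x: Dia p requires p at some successor in {x}.
        p holds at x, so Dia p is true at x.
      At x: Dia r requires r at some successor in {x}.
        r holds at x, so Dia r is true at x.
    At x: Box Box r is true, p is true, so Box Box r or p is true.
      At x: Box Box r requires Box r at every successor {x}.
        At x: Box r is true.
      So Box Box r is true at x.
Satisfying worlds: {u, w, x, y}

u, w, x, y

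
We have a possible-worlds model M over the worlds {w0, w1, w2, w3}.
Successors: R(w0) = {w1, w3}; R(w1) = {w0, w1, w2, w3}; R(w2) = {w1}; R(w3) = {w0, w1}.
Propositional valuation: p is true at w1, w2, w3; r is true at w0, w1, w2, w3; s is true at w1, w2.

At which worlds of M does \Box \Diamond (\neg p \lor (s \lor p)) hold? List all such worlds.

Let φ = \Box \Diamond (\neg p \lor (s \lor p)). Evaluate φ at each world:
  w0 (successors {w1, w3}): φ is true.
  w1 (successors {w0, w1, w2, w3}): φ is true.
  w2 (successors {w1}): φ is true.
  w3 (successors {w0, w1}): φ is true.
For instance, at w1:
  At w1: \Box \Diamond (\neg p \lor (s \lor p)) requires \Diamond (\neg p \lor (s \lor p)) at every successor {w0, w1, w2, w3}.
    At w0: \Diamond (\neg p \lor (s \lor p)) is true.
    At w1: \Diamond (\neg p \lor (s \lor p)) is true.
    At w2: \Diamond (\neg p \lor (s \lor p)) is true.
    At w3: \Diamond (\neg p \lor (s \lor p)) is true.
  So \Box \Diamond (\neg p \lor (s \lor p)) is true at w1.
Satisfying worlds: {w0, w1, w2, w3}

w0, w1, w2, w3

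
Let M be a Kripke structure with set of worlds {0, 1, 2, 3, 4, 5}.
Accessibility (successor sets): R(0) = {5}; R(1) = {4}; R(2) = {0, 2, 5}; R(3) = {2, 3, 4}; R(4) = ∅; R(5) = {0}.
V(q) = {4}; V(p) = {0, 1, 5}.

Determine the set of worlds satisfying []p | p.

Let φ = []p | p. Evaluate φ at each world:
  0 (successors {5}): φ is true.
  1 (successors {4}): φ is true.
  2 (successors {0, 2, 5}): φ is false.
  3 (successors {2, 3, 4}): φ is false.
  4 (successors ∅): φ is true.
  5 (successors {0}): φ is true.
For instance, at 5:
  At 5: []p is true, p is true, so []p | p is true.
    At 5: []p requires p at every successor {0}.
      At 0: p is true.
    So []p is true at 5.
Satisfying worlds: {0, 1, 4, 5}

0, 1, 4, 5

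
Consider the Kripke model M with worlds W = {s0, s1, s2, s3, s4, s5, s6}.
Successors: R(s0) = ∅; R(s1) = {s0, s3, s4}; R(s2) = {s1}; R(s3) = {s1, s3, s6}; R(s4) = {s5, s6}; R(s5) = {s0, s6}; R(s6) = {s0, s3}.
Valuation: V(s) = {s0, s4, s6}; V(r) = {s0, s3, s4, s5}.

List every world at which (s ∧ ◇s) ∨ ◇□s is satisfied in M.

Let φ = (s ∧ ◇s) ∨ ◇□s. Evaluate φ at each world:
  s0 (successors ∅): φ is false.
  s1 (successors {s0, s3, s4}): φ is true.
  s2 (successors {s1}): φ is false.
  s3 (successors {s1, s3, s6}): φ is false.
  s4 (successors {s5, s6}): φ is true.
  s5 (successors {s0, s6}): φ is true.
  s6 (successors {s0, s3}): φ is true.
For instance, at s6:
  At s6: s ∧ ◇s is true, ◇□s is true, so (s ∧ ◇s) ∨ ◇□s is true.
    At s6: s is true, ◇s is true, so s ∧ ◇s is true.
      At s6: ◇s requires s at some successor in {s0, s3}.
        s holds at s0, so ◇s is true at s6.
    At s6: ◇□s requires □s at some successor in {s0, s3}.
      □s holds at s0, so ◇□s is true at s6.
Satisfying worlds: {s1, s4, s5, s6}

s1, s4, s5, s6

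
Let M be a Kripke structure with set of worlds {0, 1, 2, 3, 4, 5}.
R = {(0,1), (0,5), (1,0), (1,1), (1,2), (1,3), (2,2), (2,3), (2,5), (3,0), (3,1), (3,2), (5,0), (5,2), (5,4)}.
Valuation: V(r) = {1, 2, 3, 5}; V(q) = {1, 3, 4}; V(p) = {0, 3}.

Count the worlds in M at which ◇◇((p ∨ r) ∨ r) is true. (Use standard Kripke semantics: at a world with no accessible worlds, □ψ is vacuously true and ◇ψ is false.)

Let φ = ◇◇((p ∨ r) ∨ r). Evaluate φ at each world:
  0 (successors {1, 5}): φ is true.
  1 (successors {0, 1, 2, 3}): φ is true.
  2 (successors {2, 3, 5}): φ is true.
  3 (successors {0, 1, 2}): φ is true.
  4 (successors ∅): φ is false.
  5 (successors {0, 2, 4}): φ is true.
For instance, at 1:
  At 1: ◇◇((p ∨ r) ∨ r) requires ◇((p ∨ r) ∨ r) at some successor in {0, 1, 2, 3}.
    ◇((p ∨ r) ∨ r) holds at 0, so ◇◇((p ∨ r) ∨ r) is true at 1.
      At 0: ◇((p ∨ r) ∨ r) requires (p ∨ r) ∨ r at some successor in {1, 5}.
        (p ∨ r) ∨ r holds at 1, so ◇((p ∨ r) ∨ r) is true at 0.
Satisfying worlds: {0, 1, 2, 3, 5}

5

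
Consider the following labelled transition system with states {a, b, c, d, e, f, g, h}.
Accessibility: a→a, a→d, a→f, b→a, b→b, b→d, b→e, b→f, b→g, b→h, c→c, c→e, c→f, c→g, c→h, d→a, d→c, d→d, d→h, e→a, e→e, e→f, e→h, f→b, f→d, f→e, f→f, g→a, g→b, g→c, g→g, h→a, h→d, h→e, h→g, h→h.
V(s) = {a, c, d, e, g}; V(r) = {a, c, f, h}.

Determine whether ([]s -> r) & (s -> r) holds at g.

No

At g: []s -> r is true, s -> r is false, so ([]s -> r) & (s -> r) is false.
  At g: []s is false, r is false, so []s -> r is true.
    At g: []s requires s at every successor {a, b, c, g}.
      s fails at b, so []s is false at g.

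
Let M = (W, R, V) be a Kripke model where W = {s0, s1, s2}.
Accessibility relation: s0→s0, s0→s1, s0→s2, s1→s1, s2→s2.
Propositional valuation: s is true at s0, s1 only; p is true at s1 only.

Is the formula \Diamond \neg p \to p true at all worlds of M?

No

Let φ = \Diamond \neg p \to p. Evaluate φ at each world:
  s0 (successors {s0, s1, s2}): φ is false.
  s1 (successors {s1}): φ is true.
  s2 (successors {s2}): φ is false.
Detail at s0 (counterexample):
  At s0: \Diamond \neg p is true, p is false, so \Diamond \neg p \to p is false.
    At s0: \Diamond \neg p requires \neg p at some successor in {s0, s1, s2}.
      \neg p holds at s0, so \Diamond \neg p is true at s0.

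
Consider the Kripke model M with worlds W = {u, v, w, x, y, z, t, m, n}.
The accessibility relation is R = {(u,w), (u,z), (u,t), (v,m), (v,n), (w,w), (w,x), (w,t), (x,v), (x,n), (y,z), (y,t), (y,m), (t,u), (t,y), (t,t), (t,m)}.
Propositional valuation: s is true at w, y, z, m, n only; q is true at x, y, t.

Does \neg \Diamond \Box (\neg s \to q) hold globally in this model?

Recall that \Box ψ holds at a world iff ψ holds at every accessible world, and \Diamond ψ holds iff ψ holds at some accessible world.
Let φ = \neg \Diamond \Box (\neg s \to q). Evaluate φ at each world:
  u (successors {w, z, t}): φ is false.
  v (successors {m, n}): φ is false.
  w (successors {w, x, t}): φ is false.
  x (successors {v, n}): φ is false.
  y (successors {z, t, m}): φ is false.
  z (successors ∅): φ is true.
  t (successors {u, y, t, m}): φ is false.
  m (successors ∅): φ is true.
  n (successors ∅): φ is true.
Detail at u (counterexample):
  At u: \Diamond \Box (\neg s \to q) is true, so \neg \Diamond \Box (\neg s \to q) is false.
    At u: \Diamond \Box (\neg s \to q) requires \Box (\neg s \to q) at some successor in {w, z, t}.
      \Box (\neg s \to q) holds at w, so \Diamond \Box (\neg s \to q) is true at u.

No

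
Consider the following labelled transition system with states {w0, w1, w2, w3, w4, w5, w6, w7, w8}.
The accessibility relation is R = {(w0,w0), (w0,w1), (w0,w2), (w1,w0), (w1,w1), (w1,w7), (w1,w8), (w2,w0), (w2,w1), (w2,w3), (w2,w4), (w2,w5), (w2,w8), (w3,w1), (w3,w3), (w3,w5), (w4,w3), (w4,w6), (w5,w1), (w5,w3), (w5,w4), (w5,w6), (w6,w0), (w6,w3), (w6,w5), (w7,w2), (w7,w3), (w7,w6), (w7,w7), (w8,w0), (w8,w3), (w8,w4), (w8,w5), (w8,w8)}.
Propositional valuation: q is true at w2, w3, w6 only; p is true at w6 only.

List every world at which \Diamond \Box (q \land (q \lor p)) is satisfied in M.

w2, w5, w8

Let φ = \Diamond \Box (q \land (q \lor p)). Evaluate φ at each world:
  w0 (successors {w0, w1, w2}): φ is false.
  w1 (successors {w0, w1, w7, w8}): φ is false.
  w2 (successors {w0, w1, w3, w4, w5, w8}): φ is true.
  w3 (successors {w1, w3, w5}): φ is false.
  w4 (successors {w3, w6}): φ is false.
  w5 (successors {w1, w3, w4, w6}): φ is true.
  w6 (successors {w0, w3, w5}): φ is false.
  w7 (successors {w2, w3, w6, w7}): φ is false.
  w8 (successors {w0, w3, w4, w5, w8}): φ is true.
For instance, at w5:
  At w5: \Diamond \Box (q \land (q \lor p)) requires \Box (q \land (q \lor p)) at some successor in {w1, w3, w4, w6}.
    \Box (q \land (q \lor p)) holds at w4, so \Diamond \Box (q \land (q \lor p)) is true at w5.
      At w4: \Box (q \land (q \lor p)) requires q \land (q \lor p) at every successor {w3, w6}.
        At w3: q \land (q \lor p) is true.
        At w6: q \land (q \lor p) is true.
      So \Box (q \land (q \lor p)) is true at w4.
Satisfying worlds: {w2, w5, w8}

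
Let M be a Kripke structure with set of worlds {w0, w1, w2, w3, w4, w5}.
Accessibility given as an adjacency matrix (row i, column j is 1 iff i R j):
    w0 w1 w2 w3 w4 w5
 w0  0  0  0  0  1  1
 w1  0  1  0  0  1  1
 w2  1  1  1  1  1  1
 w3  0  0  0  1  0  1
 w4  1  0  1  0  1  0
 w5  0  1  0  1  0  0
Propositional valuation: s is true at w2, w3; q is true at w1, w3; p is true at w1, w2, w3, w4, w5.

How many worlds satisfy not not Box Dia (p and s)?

Recall that Box ψ holds at a world iff ψ holds at every accessible world, and Dia ψ holds iff ψ holds at some accessible world.
Let φ = not not Box Dia (p and s). Evaluate φ at each world:
  w0 (successors {w4, w5}): φ is true.
  w1 (successors {w1, w4, w5}): φ is false.
  w2 (successors {w0, w1, w2, w3, w4, w5}): φ is false.
  w3 (successors {w3, w5}): φ is true.
  w4 (successors {w0, w2, w4}): φ is false.
  w5 (successors {w1, w3}): φ is false.
For instance, at w0:
  At w0: not Box Dia (p and s) is false, so not not Box Dia (p and s) is true.
    At w0: Box Dia (p and s) is true, so not Box Dia (p and s) is false.
      At w0: Box Dia (p and s) requires Dia (p and s) at every successor {w4, w5}.
        At w4: Dia (p and s) is true.
        At w5: Dia (p and s) is true.
      So Box Dia (p and s) is true at w0.
Satisfying worlds: {w0, w3}

2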